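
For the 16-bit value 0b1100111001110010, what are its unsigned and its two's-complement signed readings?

unsigned = 52850, signed = -12686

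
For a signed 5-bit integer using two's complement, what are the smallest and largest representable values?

Minimum: −2^4 = -16.
Maximum: 2^4 − 1 = 15.

min = -16, max = 15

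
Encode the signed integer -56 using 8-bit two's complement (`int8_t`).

|-56| = 56 = 00111000 in 8 bits.
Invert the bits: 11000111. Add 1: 11001000.
Check: 11001000 reads as 200 − 256 = -56.

11001000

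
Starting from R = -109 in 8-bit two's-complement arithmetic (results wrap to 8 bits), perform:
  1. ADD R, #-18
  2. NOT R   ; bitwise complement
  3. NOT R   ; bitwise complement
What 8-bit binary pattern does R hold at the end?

10000001

Start: R = -109 = 10010011.
R = -109 + (-18) = -127 = 10000001
R = NOT 10000001 = 01111110 = 126
R = NOT 01111110 = 10000001 = -127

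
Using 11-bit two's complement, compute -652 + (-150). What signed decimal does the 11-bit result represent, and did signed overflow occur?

-652 → 10101110100
-150 → 11101101010
  10101110100
+ 11101101010
= 10011011110  (discard carry-out 1)
Result 10011011110: MSB = 1 → 1246 − 2048 = -802.
Both addends are negative and so is the stored result: no signed overflow.

-802; no overflow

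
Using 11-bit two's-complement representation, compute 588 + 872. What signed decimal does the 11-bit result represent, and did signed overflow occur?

-588; overflow

588 → 01001001100
872 → 01101101000
  01001001100
+ 01101101000
= 10110110100
Result 10110110100: MSB = 1 → 1460 − 2048 = -588.
Both addends are non-negative but the stored result is negative: signed overflow. The true value 588 + 872 = 1460 lies outside [-1024, 1023].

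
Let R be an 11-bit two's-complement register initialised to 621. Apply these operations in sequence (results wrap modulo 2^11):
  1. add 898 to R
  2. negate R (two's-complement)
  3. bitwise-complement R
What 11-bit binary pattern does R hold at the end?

Start: R = 621 = 01001101101.
R = 621 + 898 = 1519; wraps to -529 = 10111101111
R = −(-529) = 529 = 01000010001
R = NOT 01000010001 = 10111101110 = -530

10111101110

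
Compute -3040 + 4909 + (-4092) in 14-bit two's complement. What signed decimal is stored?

-2223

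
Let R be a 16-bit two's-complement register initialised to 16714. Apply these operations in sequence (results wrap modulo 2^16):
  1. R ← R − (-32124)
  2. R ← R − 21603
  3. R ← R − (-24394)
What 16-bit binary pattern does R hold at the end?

Start: R = 16714 = 0100000101001010.
R = 16714 − (-32124) = 48838; wraps to -16698 = 1011111011000110
R = -16698 − 21603 = -38301; wraps to 27235 = 0110101001100011
R = 27235 − (-24394) = 51629; wraps to -13907 = 1100100110101101

1100100110101101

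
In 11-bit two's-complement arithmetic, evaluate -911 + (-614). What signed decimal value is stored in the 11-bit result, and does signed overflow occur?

-911 → 10001110001
-614 → 10110011010
  10001110001
+ 10110011010
= 01000001011  (discard carry-out 1)
Result 01000001011: MSB = 0 → value 523.
Both addends are negative but the stored result is non-negative: signed overflow. The true value -911 + (-614) = -1525 lies outside [-1024, 1023].

523; overflow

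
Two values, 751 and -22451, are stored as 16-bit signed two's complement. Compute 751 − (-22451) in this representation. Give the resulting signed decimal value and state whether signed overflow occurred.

23202; no overflow

751 → 0000001011101111
-22451 → 1010100001001101
Subtract via negate-and-add: invert 1010100001001101 + 1 = 0101011110110011 (i.e. 22451).
  0000001011101111
+ 0101011110110011
= 0101101010100010
Result 0101101010100010: MSB = 0 → value 23202.
Both addends (after negating the subtrahend) are non-negative and so is the stored result: no signed overflow.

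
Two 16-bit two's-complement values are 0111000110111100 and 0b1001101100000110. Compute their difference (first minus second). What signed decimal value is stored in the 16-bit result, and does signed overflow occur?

-10570; overflow

0111000110111100 = 29116 (signed)
0b1001101100000110 → 1001101100000110 = -25850 (signed)
Subtract via negate-and-add: invert 1001101100000110 + 1 = 0110010011111010 (i.e. 25850).
  0111000110111100
+ 0110010011111010
= 1101011010110110
Result 1101011010110110: MSB = 1 → 54966 − 65536 = -10570.
Both addends (after negating the subtrahend) are non-negative but the stored result is negative: signed overflow. The true value 29116 − (-25850) = 54966 lies outside [-32768, 32767].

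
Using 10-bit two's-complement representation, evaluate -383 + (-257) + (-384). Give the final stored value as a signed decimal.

-383 + (-257) = -640 → wraps to 384 (0110000000)
384 + (-384) = 0 (0000000000)

0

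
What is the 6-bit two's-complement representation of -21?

101011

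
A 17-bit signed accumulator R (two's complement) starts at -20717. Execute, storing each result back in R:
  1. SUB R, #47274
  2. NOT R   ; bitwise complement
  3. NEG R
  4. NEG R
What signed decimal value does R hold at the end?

-63082

Start: R = -20717 = 11010111100010011.
R = -20717 − 47274 = -67991; wraps to 63081 = 01111011001101001
R = NOT 01111011001101001 = 10000100110010110 = -63082
R = −(-63082) = 63082 = 01111011001101010
R = −(63082) = -63082 = 10000100110010110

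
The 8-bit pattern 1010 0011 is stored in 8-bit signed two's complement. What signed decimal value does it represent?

MSB is 1, so the value is negative.
Unsigned reading: 163. Subtract 2^8 = 256: 163 − 256 = -93.

-93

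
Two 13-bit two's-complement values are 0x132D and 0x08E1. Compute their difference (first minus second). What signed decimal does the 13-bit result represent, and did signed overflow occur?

0x132D = 1001100101101 = -3283 (signed)
0x08E1 = 0100011100001 = 2273 (signed)
Subtract via negate-and-add: invert 0100011100001 + 1 = 1011100011111 (i.e. -2273).
  1001100101101
+ 1011100011111
= 0101001001100  (discard carry-out 1)
Result 0101001001100: MSB = 0 → value 2636.
Both addends (after negating the subtrahend) are negative but the stored result is non-negative: signed overflow. The true value -3283 − 2273 = -5556 lies outside [-4096, 4095].

2636; overflow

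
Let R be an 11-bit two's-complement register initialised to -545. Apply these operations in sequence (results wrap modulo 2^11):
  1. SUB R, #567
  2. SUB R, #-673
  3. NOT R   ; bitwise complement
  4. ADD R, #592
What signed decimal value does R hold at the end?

-1018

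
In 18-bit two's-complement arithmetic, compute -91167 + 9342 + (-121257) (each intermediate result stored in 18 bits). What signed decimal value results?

59062

-91167 + 9342 = -81825 (101100000001011111)
-81825 + (-121257) = -203082 → wraps to 59062 (001110011010110110)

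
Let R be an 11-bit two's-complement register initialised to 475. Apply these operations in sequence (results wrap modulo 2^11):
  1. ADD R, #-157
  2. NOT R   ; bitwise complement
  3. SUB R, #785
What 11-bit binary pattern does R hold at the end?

Start: R = 475 = 00111011011.
R = 475 + (-157) = 318 = 00100111110
R = NOT 00100111110 = 11011000001 = -319
R = -319 − 785 = -1104; wraps to 944 = 01110110000

01110110000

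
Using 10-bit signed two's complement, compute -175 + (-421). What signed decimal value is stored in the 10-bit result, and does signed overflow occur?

428; overflow

-175 → 1101010001
-421 → 1001011011
  1101010001
+ 1001011011
= 0110101100  (discard carry-out 1)
Result 0110101100: MSB = 0 → value 428.
Both addends are negative but the stored result is non-negative: signed overflow. The true value -175 + (-421) = -596 lies outside [-512, 511].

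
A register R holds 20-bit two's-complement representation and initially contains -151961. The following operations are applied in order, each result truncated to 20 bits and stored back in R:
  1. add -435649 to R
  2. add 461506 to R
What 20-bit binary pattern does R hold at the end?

11100001001101101000

Start: R = -151961 = 11011010111001100111.
R = -151961 + (-435649) = -587610; wraps to 460966 = 01110000100010100110
R = 460966 + 461506 = 922472; wraps to -126104 = 11100001001101101000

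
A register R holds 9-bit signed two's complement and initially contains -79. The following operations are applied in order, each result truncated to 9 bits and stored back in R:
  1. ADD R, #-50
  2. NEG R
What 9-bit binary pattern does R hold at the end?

Start: R = -79 = 110110001.
R = -79 + (-50) = -129 = 101111111
R = −(-129) = 129 = 010000001

010000001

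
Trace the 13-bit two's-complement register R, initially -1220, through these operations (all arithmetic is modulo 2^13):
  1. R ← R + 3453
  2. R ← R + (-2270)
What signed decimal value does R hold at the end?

-37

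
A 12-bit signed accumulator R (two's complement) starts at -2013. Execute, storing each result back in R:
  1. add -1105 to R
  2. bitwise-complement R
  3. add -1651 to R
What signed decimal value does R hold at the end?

1466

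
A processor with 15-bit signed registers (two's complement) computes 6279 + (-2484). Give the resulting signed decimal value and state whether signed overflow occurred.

3795; no overflow

6279 → 001100010000111
-2484 → 111011001001100
  001100010000111
+ 111011001001100
= 000111011010011  (discard carry-out 1)
Result 000111011010011: MSB = 0 → value 3795.
Addends have opposite signs, so signed overflow cannot occur.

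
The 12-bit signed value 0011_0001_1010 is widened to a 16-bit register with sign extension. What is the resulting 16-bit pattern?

0000001100011010

MSB of 001100011010 is 0; replicate it into the new high bits.
0000|001100011010 → 0000001100011010 (still 794).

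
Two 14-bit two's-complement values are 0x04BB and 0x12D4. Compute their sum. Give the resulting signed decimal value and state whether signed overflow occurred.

0x04BB = 00010010111011 = 1211 (signed)
0x12D4 = 01001011010100 = 4820 (signed)
  00010010111011
+ 01001011010100
= 01011110001111
Result 01011110001111: MSB = 0 → value 6031.
Both addends are non-negative and so is the stored result: no signed overflow.

6031; no overflow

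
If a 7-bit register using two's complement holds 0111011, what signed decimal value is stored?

59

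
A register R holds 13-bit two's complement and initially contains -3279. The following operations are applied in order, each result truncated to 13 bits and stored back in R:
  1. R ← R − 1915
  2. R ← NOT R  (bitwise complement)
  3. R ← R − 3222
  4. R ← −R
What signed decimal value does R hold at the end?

Start: R = -3279 = 1001100110001.
R = -3279 − 1915 = -5194; wraps to 2998 = 0101110110110
R = NOT 0101110110110 = 1010001001001 = -2999
R = -2999 − 3222 = -6221; wraps to 1971 = 0011110110011
R = −(1971) = -1971 = 1100001001101

-1971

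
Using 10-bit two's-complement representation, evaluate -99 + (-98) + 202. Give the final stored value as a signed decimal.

-99 + (-98) = -197 (1100111011)
-197 + 202 = 5 (0000000101)

5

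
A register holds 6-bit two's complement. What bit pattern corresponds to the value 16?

16 is non-negative, so write it directly in 6 bits: 010000.

010000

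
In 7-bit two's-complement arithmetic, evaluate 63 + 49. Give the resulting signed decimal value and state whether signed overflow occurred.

63 → 0111111
49 → 0110001
  0111111
+ 0110001
= 1110000
Result 1110000: MSB = 1 → 112 − 128 = -16.
Both addends are non-negative but the stored result is negative: signed overflow. The true value 63 + 49 = 112 lies outside [-64, 63].

-16; overflow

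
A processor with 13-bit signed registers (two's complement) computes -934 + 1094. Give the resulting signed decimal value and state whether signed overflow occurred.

-934 → 1110001011010
1094 → 0010001000110
  1110001011010
+ 0010001000110
= 0000010100000  (discard carry-out 1)
Result 0000010100000: MSB = 0 → value 160.
Addends have opposite signs, so signed overflow cannot occur.

160; no overflow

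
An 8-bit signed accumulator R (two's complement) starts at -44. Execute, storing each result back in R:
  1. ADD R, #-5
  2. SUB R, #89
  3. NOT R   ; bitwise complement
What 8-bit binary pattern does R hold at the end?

10001001

Start: R = -44 = 11010100.
R = -44 + (-5) = -49 = 11001111
R = -49 − 89 = -138; wraps to 118 = 01110110
R = NOT 01110110 = 10001001 = -119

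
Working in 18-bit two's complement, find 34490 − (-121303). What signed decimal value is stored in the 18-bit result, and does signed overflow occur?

-106351; overflow

34490 → 001000011010111010
-121303 → 100010011000101001
Subtract via negate-and-add: invert 100010011000101001 + 1 = 011101100111010111 (i.e. 121303).
  001000011010111010
+ 011101100111010111
= 100110000010010001
Result 100110000010010001: MSB = 1 → 155793 − 262144 = -106351.
Both addends (after negating the subtrahend) are non-negative but the stored result is negative: signed overflow. The true value 34490 − (-121303) = 155793 lies outside [-131072, 131071].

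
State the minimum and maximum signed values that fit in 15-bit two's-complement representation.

min = -16384, max = 16383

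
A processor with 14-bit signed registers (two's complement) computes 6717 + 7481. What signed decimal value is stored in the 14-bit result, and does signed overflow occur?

6717 → 01101000111101
7481 → 01110100111001
  01101000111101
+ 01110100111001
= 11011101110110
Result 11011101110110: MSB = 1 → 14198 − 16384 = -2186.
Both addends are non-negative but the stored result is negative: signed overflow. The true value 6717 + 7481 = 14198 lies outside [-8192, 8191].

-2186; overflow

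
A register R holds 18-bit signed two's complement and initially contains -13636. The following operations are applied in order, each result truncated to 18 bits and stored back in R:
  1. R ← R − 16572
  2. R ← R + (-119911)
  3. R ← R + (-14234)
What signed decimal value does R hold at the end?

97791

Start: R = -13636 = 111100101010111100.
R = -13636 − 16572 = -30208 = 111000101000000000
R = -30208 + (-119911) = -150119; wraps to 112025 = 011011010110011001
R = 112025 + (-14234) = 97791 = 010111110111111111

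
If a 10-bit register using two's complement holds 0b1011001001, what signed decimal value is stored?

-311

MSB is 1, so the value is negative.
Invert: 0100110110. Add 1: 0100110111 = 311. So the value is −311.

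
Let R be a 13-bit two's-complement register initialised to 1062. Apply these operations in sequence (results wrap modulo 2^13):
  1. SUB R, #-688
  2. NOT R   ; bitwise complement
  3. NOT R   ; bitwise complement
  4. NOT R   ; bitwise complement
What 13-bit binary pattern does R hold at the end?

Start: R = 1062 = 0010000100110.
R = 1062 − (-688) = 1750 = 0011011010110
R = NOT 0011011010110 = 1100100101001 = -1751
R = NOT 1100100101001 = 0011011010110 = 1750
R = NOT 0011011010110 = 1100100101001 = -1751

1100100101001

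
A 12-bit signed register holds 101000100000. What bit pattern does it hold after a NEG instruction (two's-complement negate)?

Invert: 010111011111. Add 1: 010111100000.

010111100000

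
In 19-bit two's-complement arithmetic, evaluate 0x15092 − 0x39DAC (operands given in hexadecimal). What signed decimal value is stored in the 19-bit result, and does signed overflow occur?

0x15092 = 0010101000010010010 = 86162 (signed)
0x39DAC = 0111001110110101100 = 236972 (signed)
Subtract via negate-and-add: invert 0111001110110101100 + 1 = 1000110001001010100 (i.e. -236972).
  0010101000010010010
+ 1000110001001010100
= 1011011001011100110
Result 1011011001011100110: MSB = 1 → 373478 − 524288 = -150810.
Addends (after negating the subtrahend) have opposite signs, so signed overflow cannot occur.

-150810; no overflow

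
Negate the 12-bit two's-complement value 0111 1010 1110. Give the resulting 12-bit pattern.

Invert: 100001010001. Add 1: 100001010010.
Check: 011110101110 = 1966, 100001010010 = -1966.

100001010010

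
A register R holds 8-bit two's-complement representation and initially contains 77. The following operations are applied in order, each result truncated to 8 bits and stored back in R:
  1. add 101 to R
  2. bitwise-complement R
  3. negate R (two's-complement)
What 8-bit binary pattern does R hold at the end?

Start: R = 77 = 01001101.
R = 77 + 101 = 178; wraps to -78 = 10110010
R = NOT 10110010 = 01001101 = 77
R = −(77) = -77 = 10110011

10110011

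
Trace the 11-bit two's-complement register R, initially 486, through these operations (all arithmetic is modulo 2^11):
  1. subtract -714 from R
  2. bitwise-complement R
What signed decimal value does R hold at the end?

847

Start: R = 486 = 00111100110.
R = 486 − (-714) = 1200; wraps to -848 = 10010110000
R = NOT 10010110000 = 01101001111 = 847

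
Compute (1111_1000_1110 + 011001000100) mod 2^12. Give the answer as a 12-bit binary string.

  111110001110
+ 011001000100
= 010111010010  (discard carry-out 1)

010111010010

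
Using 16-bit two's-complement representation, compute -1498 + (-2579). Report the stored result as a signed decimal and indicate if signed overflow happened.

-1498 → 1111101000100110
-2579 → 1111010111101101
  1111101000100110
+ 1111010111101101
= 1111000000010011  (discard carry-out 1)
Result 1111000000010011: MSB = 1 → 61459 − 65536 = -4077.
Both addends are negative and so is the stored result: no signed overflow.

-4077; no overflow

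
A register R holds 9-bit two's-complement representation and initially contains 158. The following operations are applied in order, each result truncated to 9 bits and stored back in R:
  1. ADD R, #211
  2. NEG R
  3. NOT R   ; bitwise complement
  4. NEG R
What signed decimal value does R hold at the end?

Start: R = 158 = 010011110.
R = 158 + 211 = 369; wraps to -143 = 101110001
R = −(-143) = 143 = 010001111
R = NOT 010001111 = 101110000 = -144
R = −(-144) = 144 = 010010000

144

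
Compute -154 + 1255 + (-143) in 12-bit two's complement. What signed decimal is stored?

958

-154 + 1255 = 1101 (010001001101)
1101 + (-143) = 958 (001110111110)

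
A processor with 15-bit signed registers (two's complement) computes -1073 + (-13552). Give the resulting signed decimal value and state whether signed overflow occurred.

-1073 → 111101111001111
-13552 → 100101100010000
  111101111001111
+ 100101100010000
= 100011011011111  (discard carry-out 1)
Result 100011011011111: MSB = 1 → 18143 − 32768 = -14625.
Both addends are negative and so is the stored result: no signed overflow.

-14625; no overflow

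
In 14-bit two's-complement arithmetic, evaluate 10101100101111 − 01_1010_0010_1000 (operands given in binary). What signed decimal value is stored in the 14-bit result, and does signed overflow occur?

10101100101111 = -5329 (signed)
01_1010_0010_1000 → 01101000101000 = 6696 (signed)
Subtract via negate-and-add: invert 01101000101000 + 1 = 10010111011000 (i.e. -6696).
  10101100101111
+ 10010111011000
= 01000100000111  (discard carry-out 1)
Result 01000100000111: MSB = 0 → value 4359.
Both addends (after negating the subtrahend) are negative but the stored result is non-negative: signed overflow. The true value -5329 − 6696 = -12025 lies outside [-8192, 8191].

4359; overflow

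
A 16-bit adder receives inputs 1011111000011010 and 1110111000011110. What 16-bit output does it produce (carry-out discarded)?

1010110000111000

  1011111000011010
+ 1110111000011110
= 1010110000111000  (discard carry-out 1)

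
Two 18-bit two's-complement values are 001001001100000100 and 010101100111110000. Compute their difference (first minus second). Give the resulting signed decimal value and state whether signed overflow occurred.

001001001100000100 = 37636 (signed)
010101100111110000 = 88560 (signed)
Subtract via negate-and-add: invert 010101100111110000 + 1 = 101010011000010000 (i.e. -88560).
  001001001100000100
+ 101010011000010000
= 110011100100010100
Result 110011100100010100: MSB = 1 → 211220 − 262144 = -50924.
Addends (after negating the subtrahend) have opposite signs, so signed overflow cannot occur.

-50924; no overflow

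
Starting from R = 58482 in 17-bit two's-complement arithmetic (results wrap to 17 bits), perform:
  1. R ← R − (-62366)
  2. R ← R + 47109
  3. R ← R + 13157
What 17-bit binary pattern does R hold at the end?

Start: R = 58482 = 01110010001110010.
R = 58482 − (-62366) = 120848; wraps to -10224 = 11101100000010000
R = -10224 + 47109 = 36885 = 01001000000010101
R = 36885 + 13157 = 50042 = 01100001101111010

01100001101111010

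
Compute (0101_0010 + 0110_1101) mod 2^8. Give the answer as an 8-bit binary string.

10111111

  01010010
+ 01101101
= 10111111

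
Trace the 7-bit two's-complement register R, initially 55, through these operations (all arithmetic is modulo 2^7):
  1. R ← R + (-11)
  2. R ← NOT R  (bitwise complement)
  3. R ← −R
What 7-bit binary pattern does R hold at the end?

0101101

Start: R = 55 = 0110111.
R = 55 + (-11) = 44 = 0101100
R = NOT 0101100 = 1010011 = -45
R = −(-45) = 45 = 0101101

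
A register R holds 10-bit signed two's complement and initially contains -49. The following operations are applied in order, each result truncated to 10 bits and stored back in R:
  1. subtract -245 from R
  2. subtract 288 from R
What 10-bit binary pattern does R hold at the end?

1110100100

Start: R = -49 = 1111001111.
R = -49 − (-245) = 196 = 0011000100
R = 196 − 288 = -92 = 1110100100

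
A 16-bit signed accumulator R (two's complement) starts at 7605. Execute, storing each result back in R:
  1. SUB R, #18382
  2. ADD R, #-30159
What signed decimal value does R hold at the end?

Start: R = 7605 = 0001110110110101.
R = 7605 − 18382 = -10777 = 1101010111100111
R = -10777 + (-30159) = -40936; wraps to 24600 = 0110000000011000

24600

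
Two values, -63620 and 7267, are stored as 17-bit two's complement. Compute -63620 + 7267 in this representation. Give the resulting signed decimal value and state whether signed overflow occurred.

-56353; no overflow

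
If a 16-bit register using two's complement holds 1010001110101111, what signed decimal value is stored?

MSB is 1, so the value is negative.
Invert: 0101110001010000. Add 1: 0101110001010001 = 23633. So the value is −23633.

-23633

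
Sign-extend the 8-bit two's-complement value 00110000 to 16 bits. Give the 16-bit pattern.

MSB of 00110000 is 0; replicate it into the new high bits.
00000000|00110000 → 0000000000110000 (still 48).

0000000000110000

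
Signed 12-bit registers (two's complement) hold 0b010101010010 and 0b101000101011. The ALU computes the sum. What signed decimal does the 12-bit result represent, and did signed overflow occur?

-131; no overflow

0b010101010010 → 010101010010 = 1362 (signed)
0b101000101011 → 101000101011 = -1493 (signed)
  010101010010
+ 101000101011
= 111101111101
Result 111101111101: MSB = 1 → 3965 − 4096 = -131.
Addends have opposite signs, so signed overflow cannot occur.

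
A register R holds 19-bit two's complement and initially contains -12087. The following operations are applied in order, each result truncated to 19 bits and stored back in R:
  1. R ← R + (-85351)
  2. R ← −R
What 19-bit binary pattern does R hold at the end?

Start: R = -12087 = 1111101000011001001.
R = -12087 + (-85351) = -97438 = 1101000001101100010
R = −(-97438) = 97438 = 0010111110010011110

0010111110010011110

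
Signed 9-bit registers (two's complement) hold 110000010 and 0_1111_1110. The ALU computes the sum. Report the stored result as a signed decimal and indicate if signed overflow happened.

110000010 = -126 (signed)
0_1111_1110 → 011111110 = 254 (signed)
  110000010
+ 011111110
= 010000000  (discard carry-out 1)
Result 010000000: MSB = 0 → value 128.
Addends have opposite signs, so signed overflow cannot occur.

128; no overflow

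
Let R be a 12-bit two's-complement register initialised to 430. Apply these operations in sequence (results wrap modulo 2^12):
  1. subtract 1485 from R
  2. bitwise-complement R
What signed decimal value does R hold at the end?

Start: R = 430 = 000110101110.
R = 430 − 1485 = -1055 = 101111100001
R = NOT 101111100001 = 010000011110 = 1054

1054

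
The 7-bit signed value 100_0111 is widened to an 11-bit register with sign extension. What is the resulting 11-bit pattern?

MSB of 1000111 is 1; replicate it into the new high bits.
1111|1000111 → 11111000111 (still -57).

11111000111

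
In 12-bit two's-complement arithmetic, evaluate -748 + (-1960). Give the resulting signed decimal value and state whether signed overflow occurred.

-748 → 110100010100
-1960 → 100001011000
  110100010100
+ 100001011000
= 010101101100  (discard carry-out 1)
Result 010101101100: MSB = 0 → value 1388.
Both addends are negative but the stored result is non-negative: signed overflow. The true value -748 + (-1960) = -2708 lies outside [-2048, 2047].

1388; overflow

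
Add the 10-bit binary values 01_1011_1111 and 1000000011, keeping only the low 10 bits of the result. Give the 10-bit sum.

  0110111111
+ 1000000011
= 1111000010

1111000010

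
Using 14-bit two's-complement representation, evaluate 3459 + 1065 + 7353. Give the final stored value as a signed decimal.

3459 + 1065 = 4524 (01000110101100)
4524 + 7353 = 11877 → wraps to -4507 (10111001100101)

-4507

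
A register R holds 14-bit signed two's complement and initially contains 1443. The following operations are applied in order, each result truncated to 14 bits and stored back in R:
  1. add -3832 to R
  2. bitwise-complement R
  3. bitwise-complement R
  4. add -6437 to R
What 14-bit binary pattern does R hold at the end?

01110110000110

Start: R = 1443 = 00010110100011.
R = 1443 + (-3832) = -2389 = 11011010101011
R = NOT 11011010101011 = 00100101010100 = 2388
R = NOT 00100101010100 = 11011010101011 = -2389
R = -2389 + (-6437) = -8826; wraps to 7558 = 01110110000110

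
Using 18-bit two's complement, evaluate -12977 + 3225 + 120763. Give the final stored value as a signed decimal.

111011

-12977 + 3225 = -9752 (111101100111101000)
-9752 + 120763 = 111011 (011011000110100011)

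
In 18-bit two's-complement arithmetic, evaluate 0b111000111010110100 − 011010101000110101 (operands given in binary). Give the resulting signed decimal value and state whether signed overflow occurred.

124031; overflow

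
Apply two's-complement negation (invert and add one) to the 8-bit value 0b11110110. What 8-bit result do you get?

Invert: 00001001. Add 1: 00001010.

00001010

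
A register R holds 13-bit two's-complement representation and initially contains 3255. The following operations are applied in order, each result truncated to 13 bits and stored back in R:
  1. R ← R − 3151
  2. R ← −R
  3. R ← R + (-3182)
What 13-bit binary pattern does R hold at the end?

Start: R = 3255 = 0110010110111.
R = 3255 − 3151 = 104 = 0000001101000
R = −(104) = -104 = 1111110011000
R = -104 + (-3182) = -3286 = 1001100101010

1001100101010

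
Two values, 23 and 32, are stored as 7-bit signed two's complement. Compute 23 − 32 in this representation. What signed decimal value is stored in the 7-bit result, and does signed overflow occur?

23 → 0010111
32 → 0100000
Subtract via negate-and-add: invert 0100000 + 1 = 1100000 (i.e. -32).
  0010111
+ 1100000
= 1110111
Result 1110111: MSB = 1 → 119 − 128 = -9.
Addends (after negating the subtrahend) have opposite signs, so signed overflow cannot occur.

-9; no overflow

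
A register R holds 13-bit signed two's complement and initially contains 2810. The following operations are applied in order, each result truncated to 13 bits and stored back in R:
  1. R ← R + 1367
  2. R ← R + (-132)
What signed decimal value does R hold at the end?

4045

Start: R = 2810 = 0101011111010.
R = 2810 + 1367 = 4177; wraps to -4015 = 1000001010001
R = -4015 + (-132) = -4147; wraps to 4045 = 0111111001101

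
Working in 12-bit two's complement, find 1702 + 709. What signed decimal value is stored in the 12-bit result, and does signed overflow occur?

1702 → 011010100110
709 → 001011000101
  011010100110
+ 001011000101
= 100101101011
Result 100101101011: MSB = 1 → 2411 − 4096 = -1685.
Both addends are non-negative but the stored result is negative: signed overflow. The true value 1702 + 709 = 2411 lies outside [-2048, 2047].

-1685; overflow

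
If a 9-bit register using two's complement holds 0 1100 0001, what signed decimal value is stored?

MSB is 0, so the value is non-negative: 011000001 = 193.

193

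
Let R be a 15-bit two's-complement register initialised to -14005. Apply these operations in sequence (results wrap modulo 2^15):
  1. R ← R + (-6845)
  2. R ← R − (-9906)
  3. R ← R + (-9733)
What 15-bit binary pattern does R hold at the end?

Start: R = -14005 = 100100101001011.
R = -14005 + (-6845) = -20850; wraps to 11918 = 010111010001110
R = 11918 − (-9906) = 21824; wraps to -10944 = 101010101000000
R = -10944 + (-9733) = -20677; wraps to 12091 = 010111100111011

010111100111011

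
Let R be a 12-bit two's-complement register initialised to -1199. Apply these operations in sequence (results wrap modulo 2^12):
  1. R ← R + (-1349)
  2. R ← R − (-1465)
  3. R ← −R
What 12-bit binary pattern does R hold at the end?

Start: R = -1199 = 101101010001.
R = -1199 + (-1349) = -2548; wraps to 1548 = 011000001100
R = 1548 − (-1465) = 3013; wraps to -1083 = 101111000101
R = −(-1083) = 1083 = 010000111011

010000111011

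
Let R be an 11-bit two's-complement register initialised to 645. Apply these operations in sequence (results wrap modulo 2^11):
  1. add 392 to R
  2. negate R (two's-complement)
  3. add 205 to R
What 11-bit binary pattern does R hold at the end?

10011000000

Start: R = 645 = 01010000101.
R = 645 + 392 = 1037; wraps to -1011 = 10000001101
R = −(-1011) = 1011 = 01111110011
R = 1011 + 205 = 1216; wraps to -832 = 10011000000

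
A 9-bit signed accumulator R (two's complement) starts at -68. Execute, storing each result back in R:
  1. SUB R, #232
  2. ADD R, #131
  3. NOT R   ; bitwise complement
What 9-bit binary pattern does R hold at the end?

010101000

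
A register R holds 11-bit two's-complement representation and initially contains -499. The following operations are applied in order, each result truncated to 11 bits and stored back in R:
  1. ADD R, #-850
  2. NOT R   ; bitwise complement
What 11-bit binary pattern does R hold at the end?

10101000100

Start: R = -499 = 11000001101.
R = -499 + (-850) = -1349; wraps to 699 = 01010111011
R = NOT 01010111011 = 10101000100 = -700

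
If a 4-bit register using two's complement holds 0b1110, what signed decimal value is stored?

-2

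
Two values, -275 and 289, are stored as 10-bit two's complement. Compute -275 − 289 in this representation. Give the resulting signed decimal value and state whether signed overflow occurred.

460; overflow

-275 → 1011101101
289 → 0100100001
Subtract via negate-and-add: invert 0100100001 + 1 = 1011011111 (i.e. -289).
  1011101101
+ 1011011111
= 0111001100  (discard carry-out 1)
Result 0111001100: MSB = 0 → value 460.
Both addends (after negating the subtrahend) are negative but the stored result is non-negative: signed overflow. The true value -275 − 289 = -564 lies outside [-512, 511].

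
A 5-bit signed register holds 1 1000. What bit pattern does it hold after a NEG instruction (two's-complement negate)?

Invert: 00111. Add 1: 01000.
Check: 11000 = -8, 01000 = 8.

01000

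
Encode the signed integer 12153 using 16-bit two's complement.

12153 is non-negative, so write it directly in 16 bits: 0010111101111001.

0010111101111001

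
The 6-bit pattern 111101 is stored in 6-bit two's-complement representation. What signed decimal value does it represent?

MSB is 1, so the value is negative.
Unsigned reading: 61. Subtract 2^6 = 64: 61 − 64 = -3.

-3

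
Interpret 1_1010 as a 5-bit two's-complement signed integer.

-6

MSB is 1, so the value is negative.
Unsigned reading: 26. Subtract 2^5 = 32: 26 − 32 = -6.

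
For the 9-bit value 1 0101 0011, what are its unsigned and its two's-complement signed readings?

Unsigned: 101010011 = 339.
Signed: MSB=1 → 339 − 512 = -173.

unsigned = 339, signed = -173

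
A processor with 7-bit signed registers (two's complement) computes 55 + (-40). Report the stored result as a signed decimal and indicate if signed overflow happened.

15; no overflow

55 → 0110111
-40 → 1011000
  0110111
+ 1011000
= 0001111  (discard carry-out 1)
Result 0001111: MSB = 0 → value 15.
Addends have opposite signs, so signed overflow cannot occur.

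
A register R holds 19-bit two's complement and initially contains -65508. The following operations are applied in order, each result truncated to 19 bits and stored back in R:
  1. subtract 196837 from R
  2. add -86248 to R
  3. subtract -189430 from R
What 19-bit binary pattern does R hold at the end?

Start: R = -65508 = 1110000000000011100.
R = -65508 − 196837 = -262345; wraps to 261943 = 0111111111100110111
R = 261943 + (-86248) = 175695 = 0101010111001001111
R = 175695 − (-189430) = 365125; wraps to -159163 = 1011001001001000101

1011001001001000101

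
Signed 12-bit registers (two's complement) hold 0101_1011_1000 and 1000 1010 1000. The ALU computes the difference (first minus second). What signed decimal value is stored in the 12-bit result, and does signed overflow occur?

-752; overflow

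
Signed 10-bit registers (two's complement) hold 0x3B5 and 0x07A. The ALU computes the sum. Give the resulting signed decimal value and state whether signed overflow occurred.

47; no overflow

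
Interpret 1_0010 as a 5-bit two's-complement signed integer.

MSB is 1, so the value is negative.
Invert: 01101. Add 1: 01110 = 14. So the value is −14.

-14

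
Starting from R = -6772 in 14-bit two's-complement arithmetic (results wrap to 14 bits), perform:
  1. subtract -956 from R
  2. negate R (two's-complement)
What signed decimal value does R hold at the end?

Start: R = -6772 = 10010110001100.
R = -6772 − (-956) = -5816 = 10100101001000
R = −(-5816) = 5816 = 01011010111000

5816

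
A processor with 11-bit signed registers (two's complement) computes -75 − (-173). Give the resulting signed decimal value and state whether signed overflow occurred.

98; no overflow

-75 → 11110110101
-173 → 11101010011
Subtract via negate-and-add: invert 11101010011 + 1 = 00010101101 (i.e. 173).
  11110110101
+ 00010101101
= 00001100010  (discard carry-out 1)
Result 00001100010: MSB = 0 → value 98.
Addends (after negating the subtrahend) have opposite signs, so signed overflow cannot occur.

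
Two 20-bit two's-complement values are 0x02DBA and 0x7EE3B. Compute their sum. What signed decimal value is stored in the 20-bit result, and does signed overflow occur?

-517131; overflow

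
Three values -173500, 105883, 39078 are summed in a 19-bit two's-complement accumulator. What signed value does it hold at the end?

-28539

-173500 + 105883 = -67617 (1101111011111011111)
-67617 + 39078 = -28539 (1111001000010000101)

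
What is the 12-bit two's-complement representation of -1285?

|-1285| = 1285 = 010100000101 in 12 bits.
Invert the bits: 101011111010. Add 1: 101011111011.

101011111011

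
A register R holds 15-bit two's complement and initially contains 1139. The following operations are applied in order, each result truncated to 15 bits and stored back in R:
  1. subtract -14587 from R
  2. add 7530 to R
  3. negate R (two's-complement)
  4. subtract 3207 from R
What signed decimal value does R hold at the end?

6305

Start: R = 1139 = 000010001110011.
R = 1139 − (-14587) = 15726 = 011110101101110
R = 15726 + 7530 = 23256; wraps to -9512 = 101101011011000
R = −(-9512) = 9512 = 010010100101000
R = 9512 − 3207 = 6305 = 001100010100001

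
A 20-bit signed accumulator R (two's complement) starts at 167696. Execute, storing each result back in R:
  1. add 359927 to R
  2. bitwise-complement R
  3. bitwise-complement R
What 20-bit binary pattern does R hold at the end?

Start: R = 167696 = 00101000111100010000.
R = 167696 + 359927 = 527623; wraps to -520953 = 10000000110100000111
R = NOT 10000000110100000111 = 01111111001011111000 = 520952
R = NOT 01111111001011111000 = 10000000110100000111 = -520953

10000000110100000111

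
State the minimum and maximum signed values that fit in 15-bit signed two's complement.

min = -16384, max = 16383

Minimum: −2^14 = -16384.
Maximum: 2^14 − 1 = 16383.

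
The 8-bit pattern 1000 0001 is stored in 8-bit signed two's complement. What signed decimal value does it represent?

MSB is 1, so the value is negative.
Unsigned reading: 129. Subtract 2^8 = 256: 129 − 256 = -127.

-127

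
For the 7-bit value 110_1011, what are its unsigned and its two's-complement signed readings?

unsigned = 107, signed = -21

Unsigned: 1101011 = 107.
Signed: MSB=1 → 107 − 128 = -21.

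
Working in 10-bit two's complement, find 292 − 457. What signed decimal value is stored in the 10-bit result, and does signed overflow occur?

-165; no overflow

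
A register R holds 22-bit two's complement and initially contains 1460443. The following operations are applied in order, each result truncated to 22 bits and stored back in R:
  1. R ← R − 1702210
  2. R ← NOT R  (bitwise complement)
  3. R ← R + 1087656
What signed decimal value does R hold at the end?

1329422

Start: R = 1460443 = 0101100100100011011011.
R = 1460443 − 1702210 = -241767 = 1111000100111110011001
R = NOT 1111000100111110011001 = 0000111011000001100110 = 241766
R = 241766 + 1087656 = 1329422 = 0101000100100100001110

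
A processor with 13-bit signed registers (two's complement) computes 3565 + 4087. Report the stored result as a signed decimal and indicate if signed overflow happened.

-540; overflow

3565 → 0110111101101
4087 → 0111111110111
  0110111101101
+ 0111111110111
= 1110111100100
Result 1110111100100: MSB = 1 → 7652 − 8192 = -540.
Both addends are non-negative but the stored result is negative: signed overflow. The true value 3565 + 4087 = 7652 lies outside [-4096, 4095].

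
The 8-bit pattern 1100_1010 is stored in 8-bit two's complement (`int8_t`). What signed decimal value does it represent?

-54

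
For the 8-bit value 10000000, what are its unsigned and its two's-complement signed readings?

unsigned = 128, signed = -128

Unsigned: 10000000 = 128.
Signed: MSB=1 → 128 − 256 = -128.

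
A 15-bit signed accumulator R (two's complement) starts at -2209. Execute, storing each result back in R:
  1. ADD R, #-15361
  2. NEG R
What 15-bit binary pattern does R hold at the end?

Start: R = -2209 = 111011101011111.
R = -2209 + (-15361) = -17570; wraps to 15198 = 011101101011110
R = −(15198) = -15198 = 100010010100010

100010010100010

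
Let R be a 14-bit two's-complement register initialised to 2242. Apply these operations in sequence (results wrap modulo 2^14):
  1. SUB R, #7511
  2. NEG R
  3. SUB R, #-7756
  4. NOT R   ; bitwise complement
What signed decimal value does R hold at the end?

3358

Start: R = 2242 = 00100011000010.
R = 2242 − 7511 = -5269 = 10101101101011
R = −(-5269) = 5269 = 01010010010101
R = 5269 − (-7756) = 13025; wraps to -3359 = 11001011100001
R = NOT 11001011100001 = 00110100011110 = 3358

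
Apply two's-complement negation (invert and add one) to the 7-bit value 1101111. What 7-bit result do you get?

0010001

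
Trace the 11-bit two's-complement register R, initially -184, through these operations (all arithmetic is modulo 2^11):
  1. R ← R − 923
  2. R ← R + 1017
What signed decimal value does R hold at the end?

-90

Start: R = -184 = 11101001000.
R = -184 − 923 = -1107; wraps to 941 = 01110101101
R = 941 + 1017 = 1958; wraps to -90 = 11110100110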